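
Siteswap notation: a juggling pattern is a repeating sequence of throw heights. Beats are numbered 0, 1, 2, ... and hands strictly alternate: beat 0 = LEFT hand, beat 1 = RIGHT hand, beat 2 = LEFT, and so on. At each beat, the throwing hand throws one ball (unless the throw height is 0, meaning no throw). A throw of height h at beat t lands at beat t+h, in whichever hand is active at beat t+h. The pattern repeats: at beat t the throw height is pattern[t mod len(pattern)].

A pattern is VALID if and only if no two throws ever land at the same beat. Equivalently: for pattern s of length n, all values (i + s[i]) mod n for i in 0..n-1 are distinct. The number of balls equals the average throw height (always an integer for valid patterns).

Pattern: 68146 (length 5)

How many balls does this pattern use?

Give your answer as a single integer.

Pattern = [6, 8, 1, 4, 6], length n = 5
  position 0: throw height = 6, running sum = 6
  position 1: throw height = 8, running sum = 14
  position 2: throw height = 1, running sum = 15
  position 3: throw height = 4, running sum = 19
  position 4: throw height = 6, running sum = 25
Total sum = 25; balls = sum / n = 25 / 5 = 5

Answer: 5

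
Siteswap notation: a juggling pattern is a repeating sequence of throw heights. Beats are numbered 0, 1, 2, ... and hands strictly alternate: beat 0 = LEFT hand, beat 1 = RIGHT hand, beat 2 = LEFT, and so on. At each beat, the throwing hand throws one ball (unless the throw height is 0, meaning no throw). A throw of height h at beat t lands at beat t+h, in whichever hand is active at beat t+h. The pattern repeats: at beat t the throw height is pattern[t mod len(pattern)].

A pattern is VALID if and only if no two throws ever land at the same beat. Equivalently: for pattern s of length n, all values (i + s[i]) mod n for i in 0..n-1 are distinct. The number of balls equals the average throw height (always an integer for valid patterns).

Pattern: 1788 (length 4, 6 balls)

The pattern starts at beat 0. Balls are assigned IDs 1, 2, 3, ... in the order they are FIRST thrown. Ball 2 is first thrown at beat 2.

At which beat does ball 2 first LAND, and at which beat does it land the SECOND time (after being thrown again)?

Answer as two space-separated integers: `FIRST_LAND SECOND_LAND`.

Beat 0 (L): throw ball1 h=1 -> lands@1:R; in-air after throw: [b1@1:R]
Beat 1 (R): throw ball1 h=7 -> lands@8:L; in-air after throw: [b1@8:L]
Beat 2 (L): throw ball2 h=8 -> lands@10:L; in-air after throw: [b1@8:L b2@10:L]
Beat 3 (R): throw ball3 h=8 -> lands@11:R; in-air after throw: [b1@8:L b2@10:L b3@11:R]
Beat 4 (L): throw ball4 h=1 -> lands@5:R; in-air after throw: [b4@5:R b1@8:L b2@10:L b3@11:R]
Beat 5 (R): throw ball4 h=7 -> lands@12:L; in-air after throw: [b1@8:L b2@10:L b3@11:R b4@12:L]
Beat 6 (L): throw ball5 h=8 -> lands@14:L; in-air after throw: [b1@8:L b2@10:L b3@11:R b4@12:L b5@14:L]
Beat 7 (R): throw ball6 h=8 -> lands@15:R; in-air after throw: [b1@8:L b2@10:L b3@11:R b4@12:L b5@14:L b6@15:R]
Beat 8 (L): throw ball1 h=1 -> lands@9:R; in-air after throw: [b1@9:R b2@10:L b3@11:R b4@12:L b5@14:L b6@15:R]
Beat 9 (R): throw ball1 h=7 -> lands@16:L; in-air after throw: [b2@10:L b3@11:R b4@12:L b5@14:L b6@15:R b1@16:L]
Beat 10 (L): throw ball2 h=8 -> lands@18:L; in-air after throw: [b3@11:R b4@12:L b5@14:L b6@15:R b1@16:L b2@18:L]
Beat 11 (R): throw ball3 h=8 -> lands@19:R; in-air after throw: [b4@12:L b5@14:L b6@15:R b1@16:L b2@18:L b3@19:R]
Beat 12 (L): throw ball4 h=1 -> lands@13:R; in-air after throw: [b4@13:R b5@14:L b6@15:R b1@16:L b2@18:L b3@19:R]
Beat 13 (R): throw ball4 h=7 -> lands@20:L; in-air after throw: [b5@14:L b6@15:R b1@16:L b2@18:L b3@19:R b4@20:L]
Beat 14 (L): throw ball5 h=8 -> lands@22:L; in-air after throw: [b6@15:R b1@16:L b2@18:L b3@19:R b4@20:L b5@22:L]
Beat 15 (R): throw ball6 h=8 -> lands@23:R; in-air after throw: [b1@16:L b2@18:L b3@19:R b4@20:L b5@22:L b6@23:R]
Beat 16 (L): throw ball1 h=1 -> lands@17:R; in-air after throw: [b1@17:R b2@18:L b3@19:R b4@20:L b5@22:L b6@23:R]
Beat 17 (R): throw ball1 h=7 -> lands@24:L; in-air after throw: [b2@18:L b3@19:R b4@20:L b5@22:L b6@23:R b1@24:L]
Beat 18 (L): throw ball2 h=8 -> lands@26:L; in-air after throw: [b3@19:R b4@20:L b5@22:L b6@23:R b1@24:L b2@26:L]
Ball 2: thrown@2 h=8 -> first land @10; rethrown@10 h=8 -> second land @18

Answer: 10 18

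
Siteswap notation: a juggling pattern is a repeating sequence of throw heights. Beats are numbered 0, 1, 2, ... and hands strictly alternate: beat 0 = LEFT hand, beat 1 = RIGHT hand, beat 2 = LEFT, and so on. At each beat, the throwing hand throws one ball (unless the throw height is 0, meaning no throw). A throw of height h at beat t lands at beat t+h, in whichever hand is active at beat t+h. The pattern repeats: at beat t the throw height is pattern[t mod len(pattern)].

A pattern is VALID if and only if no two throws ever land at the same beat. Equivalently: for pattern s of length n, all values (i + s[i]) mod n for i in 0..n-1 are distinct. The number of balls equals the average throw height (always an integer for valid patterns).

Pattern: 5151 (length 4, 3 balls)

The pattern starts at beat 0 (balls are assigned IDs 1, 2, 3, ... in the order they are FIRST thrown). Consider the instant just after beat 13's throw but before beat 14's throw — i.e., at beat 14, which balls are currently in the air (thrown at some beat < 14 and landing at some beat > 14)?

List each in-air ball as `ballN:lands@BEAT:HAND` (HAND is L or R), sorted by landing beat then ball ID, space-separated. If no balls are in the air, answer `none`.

Answer: ball3:lands@15:R ball1:lands@17:R

Derivation:
Beat 0 (L): throw ball1 h=5 -> lands@5:R; in-air after throw: [b1@5:R]
Beat 1 (R): throw ball2 h=1 -> lands@2:L; in-air after throw: [b2@2:L b1@5:R]
Beat 2 (L): throw ball2 h=5 -> lands@7:R; in-air after throw: [b1@5:R b2@7:R]
Beat 3 (R): throw ball3 h=1 -> lands@4:L; in-air after throw: [b3@4:L b1@5:R b2@7:R]
Beat 4 (L): throw ball3 h=5 -> lands@9:R; in-air after throw: [b1@5:R b2@7:R b3@9:R]
Beat 5 (R): throw ball1 h=1 -> lands@6:L; in-air after throw: [b1@6:L b2@7:R b3@9:R]
Beat 6 (L): throw ball1 h=5 -> lands@11:R; in-air after throw: [b2@7:R b3@9:R b1@11:R]
Beat 7 (R): throw ball2 h=1 -> lands@8:L; in-air after throw: [b2@8:L b3@9:R b1@11:R]
Beat 8 (L): throw ball2 h=5 -> lands@13:R; in-air after throw: [b3@9:R b1@11:R b2@13:R]
Beat 9 (R): throw ball3 h=1 -> lands@10:L; in-air after throw: [b3@10:L b1@11:R b2@13:R]
Beat 10 (L): throw ball3 h=5 -> lands@15:R; in-air after throw: [b1@11:R b2@13:R b3@15:R]
Beat 11 (R): throw ball1 h=1 -> lands@12:L; in-air after throw: [b1@12:L b2@13:R b3@15:R]
Beat 12 (L): throw ball1 h=5 -> lands@17:R; in-air after throw: [b2@13:R b3@15:R b1@17:R]
Beat 13 (R): throw ball2 h=1 -> lands@14:L; in-air after throw: [b2@14:L b3@15:R b1@17:R]
Beat 14 (L): throw ball2 h=5 -> lands@19:R; in-air after throw: [b3@15:R b1@17:R b2@19:R]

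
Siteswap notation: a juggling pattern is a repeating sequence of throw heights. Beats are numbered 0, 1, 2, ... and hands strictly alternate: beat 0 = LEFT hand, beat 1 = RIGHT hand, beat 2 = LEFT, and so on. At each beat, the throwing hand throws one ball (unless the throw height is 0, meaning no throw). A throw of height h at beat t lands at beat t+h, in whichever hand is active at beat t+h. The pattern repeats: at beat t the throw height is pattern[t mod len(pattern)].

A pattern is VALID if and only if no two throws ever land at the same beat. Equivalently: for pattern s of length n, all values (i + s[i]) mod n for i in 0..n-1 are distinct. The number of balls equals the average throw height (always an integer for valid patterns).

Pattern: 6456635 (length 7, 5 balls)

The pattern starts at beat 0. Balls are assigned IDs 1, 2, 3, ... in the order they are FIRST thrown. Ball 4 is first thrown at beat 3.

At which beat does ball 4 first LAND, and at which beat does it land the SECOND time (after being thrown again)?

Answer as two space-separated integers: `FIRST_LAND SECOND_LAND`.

Answer: 9 14

Derivation:
Beat 0 (L): throw ball1 h=6 -> lands@6:L; in-air after throw: [b1@6:L]
Beat 1 (R): throw ball2 h=4 -> lands@5:R; in-air after throw: [b2@5:R b1@6:L]
Beat 2 (L): throw ball3 h=5 -> lands@7:R; in-air after throw: [b2@5:R b1@6:L b3@7:R]
Beat 3 (R): throw ball4 h=6 -> lands@9:R; in-air after throw: [b2@5:R b1@6:L b3@7:R b4@9:R]
Beat 4 (L): throw ball5 h=6 -> lands@10:L; in-air after throw: [b2@5:R b1@6:L b3@7:R b4@9:R b5@10:L]
Beat 5 (R): throw ball2 h=3 -> lands@8:L; in-air after throw: [b1@6:L b3@7:R b2@8:L b4@9:R b5@10:L]
Beat 6 (L): throw ball1 h=5 -> lands@11:R; in-air after throw: [b3@7:R b2@8:L b4@9:R b5@10:L b1@11:R]
Beat 7 (R): throw ball3 h=6 -> lands@13:R; in-air after throw: [b2@8:L b4@9:R b5@10:L b1@11:R b3@13:R]
Beat 8 (L): throw ball2 h=4 -> lands@12:L; in-air after throw: [b4@9:R b5@10:L b1@11:R b2@12:L b3@13:R]
Beat 9 (R): throw ball4 h=5 -> lands@14:L; in-air after throw: [b5@10:L b1@11:R b2@12:L b3@13:R b4@14:L]
Beat 10 (L): throw ball5 h=6 -> lands@16:L; in-air after throw: [b1@11:R b2@12:L b3@13:R b4@14:L b5@16:L]
Beat 11 (R): throw ball1 h=6 -> lands@17:R; in-air after throw: [b2@12:L b3@13:R b4@14:L b5@16:L b1@17:R]
Beat 12 (L): throw ball2 h=3 -> lands@15:R; in-air after throw: [b3@13:R b4@14:L b2@15:R b5@16:L b1@17:R]
Ball 4: thrown@3 h=6 -> first land @9; rethrown@9 h=5 -> second land @14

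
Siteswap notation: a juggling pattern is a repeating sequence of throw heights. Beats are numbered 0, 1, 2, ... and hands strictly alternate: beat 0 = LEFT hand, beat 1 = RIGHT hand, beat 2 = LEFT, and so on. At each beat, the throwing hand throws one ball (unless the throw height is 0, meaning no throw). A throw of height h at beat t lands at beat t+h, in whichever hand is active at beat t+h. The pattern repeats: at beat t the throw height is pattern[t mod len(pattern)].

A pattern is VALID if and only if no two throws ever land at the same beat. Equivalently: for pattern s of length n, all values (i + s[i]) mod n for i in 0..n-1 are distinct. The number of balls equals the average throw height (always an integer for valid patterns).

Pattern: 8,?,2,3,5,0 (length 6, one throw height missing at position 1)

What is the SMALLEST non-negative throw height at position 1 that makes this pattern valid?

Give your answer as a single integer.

i=0: (0 + 8) mod 6 = 2
i=1: s[i]=? (unknown)
i=2: (2 + 2) mod 6 = 4
i=3: (3 + 3) mod 6 = 0
i=4: (4 + 5) mod 6 = 3
i=5: (5 + 0) mod 6 = 5
Known residues: [0, 2, 3, 4, 5]; need a permutation of 0..5, so missing residue r = 1
Need (1 + s) mod 6 = 1; smallest s = (1 - 1) mod 6 = 0

Answer: 0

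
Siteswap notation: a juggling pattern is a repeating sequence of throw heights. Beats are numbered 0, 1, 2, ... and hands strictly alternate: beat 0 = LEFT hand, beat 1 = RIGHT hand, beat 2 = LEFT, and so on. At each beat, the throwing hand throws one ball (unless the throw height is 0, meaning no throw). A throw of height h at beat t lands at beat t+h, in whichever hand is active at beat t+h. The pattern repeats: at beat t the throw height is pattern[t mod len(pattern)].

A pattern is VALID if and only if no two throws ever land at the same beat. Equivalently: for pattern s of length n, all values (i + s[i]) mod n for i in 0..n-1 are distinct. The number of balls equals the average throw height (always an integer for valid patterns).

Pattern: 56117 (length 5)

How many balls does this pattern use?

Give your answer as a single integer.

Answer: 4

Derivation:
Pattern = [5, 6, 1, 1, 7], length n = 5
  position 0: throw height = 5, running sum = 5
  position 1: throw height = 6, running sum = 11
  position 2: throw height = 1, running sum = 12
  position 3: throw height = 1, running sum = 13
  position 4: throw height = 7, running sum = 20
Total sum = 20; balls = sum / n = 20 / 5 = 4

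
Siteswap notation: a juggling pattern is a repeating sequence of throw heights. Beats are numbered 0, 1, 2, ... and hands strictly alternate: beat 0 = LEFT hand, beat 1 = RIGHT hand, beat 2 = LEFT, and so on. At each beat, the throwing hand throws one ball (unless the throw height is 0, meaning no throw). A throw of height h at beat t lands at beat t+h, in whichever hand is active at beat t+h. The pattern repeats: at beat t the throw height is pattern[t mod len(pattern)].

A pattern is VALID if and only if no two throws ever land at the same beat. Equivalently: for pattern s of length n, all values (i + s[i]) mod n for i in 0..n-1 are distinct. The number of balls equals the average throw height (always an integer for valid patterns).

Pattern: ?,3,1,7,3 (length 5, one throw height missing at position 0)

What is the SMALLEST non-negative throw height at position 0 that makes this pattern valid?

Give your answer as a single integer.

Answer: 1

Derivation:
i=0: s[i]=? (unknown)
i=1: (1 + 3) mod 5 = 4
i=2: (2 + 1) mod 5 = 3
i=3: (3 + 7) mod 5 = 0
i=4: (4 + 3) mod 5 = 2
Known residues: [0, 2, 3, 4]; need a permutation of 0..4, so missing residue r = 1
Need (0 + s) mod 5 = 1; smallest s = (1 - 0) mod 5 = 1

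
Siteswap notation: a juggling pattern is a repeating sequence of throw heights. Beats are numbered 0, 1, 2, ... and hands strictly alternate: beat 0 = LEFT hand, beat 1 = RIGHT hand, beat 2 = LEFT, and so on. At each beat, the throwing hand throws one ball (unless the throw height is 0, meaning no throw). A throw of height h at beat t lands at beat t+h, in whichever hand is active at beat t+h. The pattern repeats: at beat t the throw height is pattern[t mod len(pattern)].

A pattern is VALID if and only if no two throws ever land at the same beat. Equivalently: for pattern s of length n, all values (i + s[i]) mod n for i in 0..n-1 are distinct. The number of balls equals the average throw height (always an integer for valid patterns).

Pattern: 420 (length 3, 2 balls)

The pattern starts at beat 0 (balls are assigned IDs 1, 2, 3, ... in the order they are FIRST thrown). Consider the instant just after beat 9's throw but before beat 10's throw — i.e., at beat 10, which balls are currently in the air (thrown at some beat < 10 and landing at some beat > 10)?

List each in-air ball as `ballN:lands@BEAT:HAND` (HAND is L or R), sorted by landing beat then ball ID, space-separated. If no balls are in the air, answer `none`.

Answer: ball2:lands@13:R

Derivation:
Beat 0 (L): throw ball1 h=4 -> lands@4:L; in-air after throw: [b1@4:L]
Beat 1 (R): throw ball2 h=2 -> lands@3:R; in-air after throw: [b2@3:R b1@4:L]
Beat 3 (R): throw ball2 h=4 -> lands@7:R; in-air after throw: [b1@4:L b2@7:R]
Beat 4 (L): throw ball1 h=2 -> lands@6:L; in-air after throw: [b1@6:L b2@7:R]
Beat 6 (L): throw ball1 h=4 -> lands@10:L; in-air after throw: [b2@7:R b1@10:L]
Beat 7 (R): throw ball2 h=2 -> lands@9:R; in-air after throw: [b2@9:R b1@10:L]
Beat 9 (R): throw ball2 h=4 -> lands@13:R; in-air after throw: [b1@10:L b2@13:R]
Beat 10 (L): throw ball1 h=2 -> lands@12:L; in-air after throw: [b1@12:L b2@13:R]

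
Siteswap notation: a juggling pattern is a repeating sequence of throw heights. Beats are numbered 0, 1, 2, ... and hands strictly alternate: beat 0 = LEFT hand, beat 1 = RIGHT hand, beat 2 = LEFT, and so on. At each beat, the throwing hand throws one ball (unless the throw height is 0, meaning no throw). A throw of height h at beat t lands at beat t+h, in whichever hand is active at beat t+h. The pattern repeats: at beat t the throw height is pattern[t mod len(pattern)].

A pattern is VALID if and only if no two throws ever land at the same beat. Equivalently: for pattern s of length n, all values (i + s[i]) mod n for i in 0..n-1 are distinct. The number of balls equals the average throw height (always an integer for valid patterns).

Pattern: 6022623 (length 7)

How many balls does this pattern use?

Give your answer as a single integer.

Pattern = [6, 0, 2, 2, 6, 2, 3], length n = 7
  position 0: throw height = 6, running sum = 6
  position 1: throw height = 0, running sum = 6
  position 2: throw height = 2, running sum = 8
  position 3: throw height = 2, running sum = 10
  position 4: throw height = 6, running sum = 16
  position 5: throw height = 2, running sum = 18
  position 6: throw height = 3, running sum = 21
Total sum = 21; balls = sum / n = 21 / 7 = 3

Answer: 3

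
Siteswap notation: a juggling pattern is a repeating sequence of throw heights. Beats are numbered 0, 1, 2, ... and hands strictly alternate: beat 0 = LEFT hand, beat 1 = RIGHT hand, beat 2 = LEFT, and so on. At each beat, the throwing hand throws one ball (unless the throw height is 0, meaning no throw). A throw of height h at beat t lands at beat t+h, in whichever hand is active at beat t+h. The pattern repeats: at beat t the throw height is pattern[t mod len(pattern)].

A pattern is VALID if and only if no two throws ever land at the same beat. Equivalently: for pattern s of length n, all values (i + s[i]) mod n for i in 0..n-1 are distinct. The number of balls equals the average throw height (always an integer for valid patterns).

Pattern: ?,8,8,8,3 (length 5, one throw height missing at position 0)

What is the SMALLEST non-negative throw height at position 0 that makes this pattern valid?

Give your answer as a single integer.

Answer: 3

Derivation:
i=0: s[i]=? (unknown)
i=1: (1 + 8) mod 5 = 4
i=2: (2 + 8) mod 5 = 0
i=3: (3 + 8) mod 5 = 1
i=4: (4 + 3) mod 5 = 2
Known residues: [0, 1, 2, 4]; need a permutation of 0..4, so missing residue r = 3
Need (0 + s) mod 5 = 3; smallest s = (3 - 0) mod 5 = 3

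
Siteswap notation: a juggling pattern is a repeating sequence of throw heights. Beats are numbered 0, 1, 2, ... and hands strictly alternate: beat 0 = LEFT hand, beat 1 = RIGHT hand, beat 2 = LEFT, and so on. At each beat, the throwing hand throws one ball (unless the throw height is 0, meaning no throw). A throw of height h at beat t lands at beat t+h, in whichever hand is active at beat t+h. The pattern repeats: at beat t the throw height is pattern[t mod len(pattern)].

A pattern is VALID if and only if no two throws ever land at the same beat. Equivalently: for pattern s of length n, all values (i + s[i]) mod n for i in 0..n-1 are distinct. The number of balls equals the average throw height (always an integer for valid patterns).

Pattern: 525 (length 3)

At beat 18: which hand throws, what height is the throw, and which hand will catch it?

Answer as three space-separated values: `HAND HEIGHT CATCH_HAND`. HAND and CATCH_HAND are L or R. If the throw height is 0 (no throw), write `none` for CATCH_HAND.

Answer: L 5 R

Derivation:
Beat 18: 18 mod 2 = 0, so hand = L
Throw height = pattern[18 mod 3] = pattern[0] = 5
Lands at beat 18+5=23, 23 mod 2 = 1, so catch hand = R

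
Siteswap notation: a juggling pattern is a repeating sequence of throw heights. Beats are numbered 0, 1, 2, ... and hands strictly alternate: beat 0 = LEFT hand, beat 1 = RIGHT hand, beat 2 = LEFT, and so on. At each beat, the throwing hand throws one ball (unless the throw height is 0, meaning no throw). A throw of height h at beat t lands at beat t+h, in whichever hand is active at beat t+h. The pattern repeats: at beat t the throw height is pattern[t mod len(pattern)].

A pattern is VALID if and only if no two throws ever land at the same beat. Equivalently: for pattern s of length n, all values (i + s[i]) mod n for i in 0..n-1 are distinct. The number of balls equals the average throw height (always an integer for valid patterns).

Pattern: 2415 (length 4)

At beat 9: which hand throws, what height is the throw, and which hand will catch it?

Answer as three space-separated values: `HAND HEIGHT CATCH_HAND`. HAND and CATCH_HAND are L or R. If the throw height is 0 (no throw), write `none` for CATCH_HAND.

Answer: R 4 R

Derivation:
Beat 9: 9 mod 2 = 1, so hand = R
Throw height = pattern[9 mod 4] = pattern[1] = 4
Lands at beat 9+4=13, 13 mod 2 = 1, so catch hand = R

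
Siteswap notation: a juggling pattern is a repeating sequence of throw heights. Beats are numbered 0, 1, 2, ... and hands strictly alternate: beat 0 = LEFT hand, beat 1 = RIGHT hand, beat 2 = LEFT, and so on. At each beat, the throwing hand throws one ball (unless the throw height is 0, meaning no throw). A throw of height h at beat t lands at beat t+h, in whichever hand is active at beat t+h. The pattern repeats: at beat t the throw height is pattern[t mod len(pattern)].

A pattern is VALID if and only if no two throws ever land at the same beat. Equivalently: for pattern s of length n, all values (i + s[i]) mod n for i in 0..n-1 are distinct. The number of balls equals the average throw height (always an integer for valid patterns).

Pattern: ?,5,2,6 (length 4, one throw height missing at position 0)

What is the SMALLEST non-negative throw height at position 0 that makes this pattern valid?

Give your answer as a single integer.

i=0: s[i]=? (unknown)
i=1: (1 + 5) mod 4 = 2
i=2: (2 + 2) mod 4 = 0
i=3: (3 + 6) mod 4 = 1
Known residues: [0, 1, 2]; need a permutation of 0..3, so missing residue r = 3
Need (0 + s) mod 4 = 3; smallest s = (3 - 0) mod 4 = 3

Answer: 3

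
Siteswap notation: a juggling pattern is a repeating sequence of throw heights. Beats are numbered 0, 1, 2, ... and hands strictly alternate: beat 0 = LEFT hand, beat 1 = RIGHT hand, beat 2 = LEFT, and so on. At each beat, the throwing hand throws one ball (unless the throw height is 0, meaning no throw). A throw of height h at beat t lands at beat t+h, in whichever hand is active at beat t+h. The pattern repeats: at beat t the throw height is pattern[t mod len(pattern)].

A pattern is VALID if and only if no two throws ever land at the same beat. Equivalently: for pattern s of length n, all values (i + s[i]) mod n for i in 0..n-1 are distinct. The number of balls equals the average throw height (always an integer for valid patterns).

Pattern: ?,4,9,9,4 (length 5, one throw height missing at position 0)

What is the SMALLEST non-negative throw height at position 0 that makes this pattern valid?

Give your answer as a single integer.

Answer: 4

Derivation:
i=0: s[i]=? (unknown)
i=1: (1 + 4) mod 5 = 0
i=2: (2 + 9) mod 5 = 1
i=3: (3 + 9) mod 5 = 2
i=4: (4 + 4) mod 5 = 3
Known residues: [0, 1, 2, 3]; need a permutation of 0..4, so missing residue r = 4
Need (0 + s) mod 5 = 4; smallest s = (4 - 0) mod 5 = 4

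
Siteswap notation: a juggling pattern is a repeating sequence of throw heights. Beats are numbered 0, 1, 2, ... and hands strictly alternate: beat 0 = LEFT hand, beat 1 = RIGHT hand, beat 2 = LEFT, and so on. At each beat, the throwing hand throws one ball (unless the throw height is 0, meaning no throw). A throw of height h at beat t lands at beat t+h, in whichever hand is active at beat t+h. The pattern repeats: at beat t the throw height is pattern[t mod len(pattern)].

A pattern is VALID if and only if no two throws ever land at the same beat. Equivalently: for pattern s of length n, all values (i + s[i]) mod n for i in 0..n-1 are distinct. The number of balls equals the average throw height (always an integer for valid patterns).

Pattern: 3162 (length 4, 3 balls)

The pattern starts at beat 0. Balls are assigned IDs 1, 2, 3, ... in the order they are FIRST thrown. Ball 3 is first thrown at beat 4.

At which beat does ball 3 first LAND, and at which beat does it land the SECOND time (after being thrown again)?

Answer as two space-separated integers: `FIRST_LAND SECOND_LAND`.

Answer: 7 9

Derivation:
Beat 0 (L): throw ball1 h=3 -> lands@3:R; in-air after throw: [b1@3:R]
Beat 1 (R): throw ball2 h=1 -> lands@2:L; in-air after throw: [b2@2:L b1@3:R]
Beat 2 (L): throw ball2 h=6 -> lands@8:L; in-air after throw: [b1@3:R b2@8:L]
Beat 3 (R): throw ball1 h=2 -> lands@5:R; in-air after throw: [b1@5:R b2@8:L]
Beat 4 (L): throw ball3 h=3 -> lands@7:R; in-air after throw: [b1@5:R b3@7:R b2@8:L]
Beat 5 (R): throw ball1 h=1 -> lands@6:L; in-air after throw: [b1@6:L b3@7:R b2@8:L]
Beat 6 (L): throw ball1 h=6 -> lands@12:L; in-air after throw: [b3@7:R b2@8:L b1@12:L]
Beat 7 (R): throw ball3 h=2 -> lands@9:R; in-air after throw: [b2@8:L b3@9:R b1@12:L]
Beat 8 (L): throw ball2 h=3 -> lands@11:R; in-air after throw: [b3@9:R b2@11:R b1@12:L]
Beat 9 (R): throw ball3 h=1 -> lands@10:L; in-air after throw: [b3@10:L b2@11:R b1@12:L]
Ball 3: thrown@4 h=3 -> first land @7; rethrown@7 h=2 -> second land @9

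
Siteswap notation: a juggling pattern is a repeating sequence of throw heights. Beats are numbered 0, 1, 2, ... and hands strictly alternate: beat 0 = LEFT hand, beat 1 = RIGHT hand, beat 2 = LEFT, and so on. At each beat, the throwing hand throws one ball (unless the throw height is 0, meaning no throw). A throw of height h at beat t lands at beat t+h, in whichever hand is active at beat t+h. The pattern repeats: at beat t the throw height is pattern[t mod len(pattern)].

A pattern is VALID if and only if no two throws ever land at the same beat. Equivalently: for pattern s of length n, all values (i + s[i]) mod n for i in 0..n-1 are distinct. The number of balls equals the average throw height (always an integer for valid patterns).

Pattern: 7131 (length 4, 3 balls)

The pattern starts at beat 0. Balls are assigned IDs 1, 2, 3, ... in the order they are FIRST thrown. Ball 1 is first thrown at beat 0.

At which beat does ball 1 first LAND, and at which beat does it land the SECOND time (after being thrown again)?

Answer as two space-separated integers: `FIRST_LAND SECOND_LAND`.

Beat 0 (L): throw ball1 h=7 -> lands@7:R; in-air after throw: [b1@7:R]
Beat 1 (R): throw ball2 h=1 -> lands@2:L; in-air after throw: [b2@2:L b1@7:R]
Beat 2 (L): throw ball2 h=3 -> lands@5:R; in-air after throw: [b2@5:R b1@7:R]
Beat 3 (R): throw ball3 h=1 -> lands@4:L; in-air after throw: [b3@4:L b2@5:R b1@7:R]
Beat 4 (L): throw ball3 h=7 -> lands@11:R; in-air after throw: [b2@5:R b1@7:R b3@11:R]
Beat 5 (R): throw ball2 h=1 -> lands@6:L; in-air after throw: [b2@6:L b1@7:R b3@11:R]
Beat 6 (L): throw ball2 h=3 -> lands@9:R; in-air after throw: [b1@7:R b2@9:R b3@11:R]
Beat 7 (R): throw ball1 h=1 -> lands@8:L; in-air after throw: [b1@8:L b2@9:R b3@11:R]
Beat 8 (L): throw ball1 h=7 -> lands@15:R; in-air after throw: [b2@9:R b3@11:R b1@15:R]
Ball 1: thrown@0 h=7 -> first land @7; rethrown@7 h=1 -> second land @8

Answer: 7 8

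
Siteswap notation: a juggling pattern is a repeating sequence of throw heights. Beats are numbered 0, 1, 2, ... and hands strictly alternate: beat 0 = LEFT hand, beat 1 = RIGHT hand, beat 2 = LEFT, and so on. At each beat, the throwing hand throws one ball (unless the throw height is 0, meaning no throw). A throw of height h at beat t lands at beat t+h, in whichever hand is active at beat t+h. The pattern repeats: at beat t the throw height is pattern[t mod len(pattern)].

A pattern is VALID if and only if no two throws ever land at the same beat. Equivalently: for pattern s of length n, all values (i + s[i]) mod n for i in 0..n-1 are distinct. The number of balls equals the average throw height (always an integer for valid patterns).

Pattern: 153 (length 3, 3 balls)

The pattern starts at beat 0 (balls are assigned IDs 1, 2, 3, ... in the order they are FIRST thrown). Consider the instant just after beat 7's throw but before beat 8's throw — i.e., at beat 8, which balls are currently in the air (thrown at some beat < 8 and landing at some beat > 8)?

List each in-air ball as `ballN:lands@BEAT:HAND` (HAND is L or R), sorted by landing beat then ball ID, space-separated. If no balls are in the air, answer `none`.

Beat 0 (L): throw ball1 h=1 -> lands@1:R; in-air after throw: [b1@1:R]
Beat 1 (R): throw ball1 h=5 -> lands@6:L; in-air after throw: [b1@6:L]
Beat 2 (L): throw ball2 h=3 -> lands@5:R; in-air after throw: [b2@5:R b1@6:L]
Beat 3 (R): throw ball3 h=1 -> lands@4:L; in-air after throw: [b3@4:L b2@5:R b1@6:L]
Beat 4 (L): throw ball3 h=5 -> lands@9:R; in-air after throw: [b2@5:R b1@6:L b3@9:R]
Beat 5 (R): throw ball2 h=3 -> lands@8:L; in-air after throw: [b1@6:L b2@8:L b3@9:R]
Beat 6 (L): throw ball1 h=1 -> lands@7:R; in-air after throw: [b1@7:R b2@8:L b3@9:R]
Beat 7 (R): throw ball1 h=5 -> lands@12:L; in-air after throw: [b2@8:L b3@9:R b1@12:L]
Beat 8 (L): throw ball2 h=3 -> lands@11:R; in-air after throw: [b3@9:R b2@11:R b1@12:L]

Answer: ball3:lands@9:R ball1:lands@12:L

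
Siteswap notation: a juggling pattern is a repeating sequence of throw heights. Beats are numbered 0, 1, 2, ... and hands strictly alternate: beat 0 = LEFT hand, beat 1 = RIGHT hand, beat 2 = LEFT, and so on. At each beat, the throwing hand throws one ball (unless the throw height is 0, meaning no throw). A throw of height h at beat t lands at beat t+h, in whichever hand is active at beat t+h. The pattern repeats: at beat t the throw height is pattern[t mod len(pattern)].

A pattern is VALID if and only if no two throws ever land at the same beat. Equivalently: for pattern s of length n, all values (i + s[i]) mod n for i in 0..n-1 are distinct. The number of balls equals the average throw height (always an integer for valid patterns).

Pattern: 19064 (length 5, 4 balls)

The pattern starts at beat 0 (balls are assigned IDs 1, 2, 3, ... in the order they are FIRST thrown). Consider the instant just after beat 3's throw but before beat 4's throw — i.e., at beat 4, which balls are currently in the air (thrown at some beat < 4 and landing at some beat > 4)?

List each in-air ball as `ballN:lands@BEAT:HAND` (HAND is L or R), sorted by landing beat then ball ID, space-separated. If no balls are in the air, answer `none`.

Beat 0 (L): throw ball1 h=1 -> lands@1:R; in-air after throw: [b1@1:R]
Beat 1 (R): throw ball1 h=9 -> lands@10:L; in-air after throw: [b1@10:L]
Beat 3 (R): throw ball2 h=6 -> lands@9:R; in-air after throw: [b2@9:R b1@10:L]
Beat 4 (L): throw ball3 h=4 -> lands@8:L; in-air after throw: [b3@8:L b2@9:R b1@10:L]

Answer: ball2:lands@9:R ball1:lands@10:L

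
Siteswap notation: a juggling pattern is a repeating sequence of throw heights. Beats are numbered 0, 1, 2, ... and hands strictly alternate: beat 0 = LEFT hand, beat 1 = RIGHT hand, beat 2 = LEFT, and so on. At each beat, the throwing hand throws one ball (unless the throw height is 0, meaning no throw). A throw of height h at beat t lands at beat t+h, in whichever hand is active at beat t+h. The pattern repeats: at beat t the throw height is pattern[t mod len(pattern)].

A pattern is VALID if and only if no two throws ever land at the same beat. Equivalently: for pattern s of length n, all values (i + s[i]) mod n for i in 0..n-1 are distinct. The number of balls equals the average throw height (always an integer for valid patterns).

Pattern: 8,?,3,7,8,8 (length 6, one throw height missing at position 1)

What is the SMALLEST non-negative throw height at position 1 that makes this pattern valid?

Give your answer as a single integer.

Answer: 2

Derivation:
i=0: (0 + 8) mod 6 = 2
i=1: s[i]=? (unknown)
i=2: (2 + 3) mod 6 = 5
i=3: (3 + 7) mod 6 = 4
i=4: (4 + 8) mod 6 = 0
i=5: (5 + 8) mod 6 = 1
Known residues: [0, 1, 2, 4, 5]; need a permutation of 0..5, so missing residue r = 3
Need (1 + s) mod 6 = 3; smallest s = (3 - 1) mod 6 = 2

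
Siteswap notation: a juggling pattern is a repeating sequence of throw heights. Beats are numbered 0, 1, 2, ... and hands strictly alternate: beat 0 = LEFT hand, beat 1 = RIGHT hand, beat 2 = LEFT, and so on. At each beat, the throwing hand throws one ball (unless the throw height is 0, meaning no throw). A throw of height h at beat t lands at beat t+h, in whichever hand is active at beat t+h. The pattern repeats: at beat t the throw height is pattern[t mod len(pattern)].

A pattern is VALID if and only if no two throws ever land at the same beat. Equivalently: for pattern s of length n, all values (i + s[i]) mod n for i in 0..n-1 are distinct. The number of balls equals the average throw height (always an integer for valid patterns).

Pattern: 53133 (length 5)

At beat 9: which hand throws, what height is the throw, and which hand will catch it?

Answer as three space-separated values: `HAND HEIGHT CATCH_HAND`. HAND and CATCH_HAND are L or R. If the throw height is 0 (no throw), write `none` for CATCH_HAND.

Beat 9: 9 mod 2 = 1, so hand = R
Throw height = pattern[9 mod 5] = pattern[4] = 3
Lands at beat 9+3=12, 12 mod 2 = 0, so catch hand = L

Answer: R 3 L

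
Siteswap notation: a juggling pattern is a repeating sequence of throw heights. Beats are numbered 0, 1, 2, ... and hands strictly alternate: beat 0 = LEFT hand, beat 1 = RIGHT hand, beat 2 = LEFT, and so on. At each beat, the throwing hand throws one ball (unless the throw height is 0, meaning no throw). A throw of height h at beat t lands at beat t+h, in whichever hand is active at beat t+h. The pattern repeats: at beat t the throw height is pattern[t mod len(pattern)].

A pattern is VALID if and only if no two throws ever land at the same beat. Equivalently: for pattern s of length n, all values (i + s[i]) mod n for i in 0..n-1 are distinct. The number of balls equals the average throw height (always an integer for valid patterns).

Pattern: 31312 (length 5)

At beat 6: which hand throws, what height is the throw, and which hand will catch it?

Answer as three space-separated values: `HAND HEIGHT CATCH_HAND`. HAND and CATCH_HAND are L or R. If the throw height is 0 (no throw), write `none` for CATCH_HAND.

Beat 6: 6 mod 2 = 0, so hand = L
Throw height = pattern[6 mod 5] = pattern[1] = 1
Lands at beat 6+1=7, 7 mod 2 = 1, so catch hand = R

Answer: L 1 R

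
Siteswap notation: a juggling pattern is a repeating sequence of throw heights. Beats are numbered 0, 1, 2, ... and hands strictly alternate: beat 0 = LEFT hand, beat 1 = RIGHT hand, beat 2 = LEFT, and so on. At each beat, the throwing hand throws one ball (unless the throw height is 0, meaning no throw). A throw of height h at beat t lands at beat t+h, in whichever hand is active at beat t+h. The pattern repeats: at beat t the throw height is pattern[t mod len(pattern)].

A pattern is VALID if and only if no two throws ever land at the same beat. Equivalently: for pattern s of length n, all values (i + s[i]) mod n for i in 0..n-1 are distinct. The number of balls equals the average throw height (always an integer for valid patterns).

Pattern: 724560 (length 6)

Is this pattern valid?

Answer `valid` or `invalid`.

Answer: valid

Derivation:
i=0: (i + s[i]) mod n = (0 + 7) mod 6 = 1
i=1: (i + s[i]) mod n = (1 + 2) mod 6 = 3
i=2: (i + s[i]) mod n = (2 + 4) mod 6 = 0
i=3: (i + s[i]) mod n = (3 + 5) mod 6 = 2
i=4: (i + s[i]) mod n = (4 + 6) mod 6 = 4
i=5: (i + s[i]) mod n = (5 + 0) mod 6 = 5
Residues: [1, 3, 0, 2, 4, 5], distinct: True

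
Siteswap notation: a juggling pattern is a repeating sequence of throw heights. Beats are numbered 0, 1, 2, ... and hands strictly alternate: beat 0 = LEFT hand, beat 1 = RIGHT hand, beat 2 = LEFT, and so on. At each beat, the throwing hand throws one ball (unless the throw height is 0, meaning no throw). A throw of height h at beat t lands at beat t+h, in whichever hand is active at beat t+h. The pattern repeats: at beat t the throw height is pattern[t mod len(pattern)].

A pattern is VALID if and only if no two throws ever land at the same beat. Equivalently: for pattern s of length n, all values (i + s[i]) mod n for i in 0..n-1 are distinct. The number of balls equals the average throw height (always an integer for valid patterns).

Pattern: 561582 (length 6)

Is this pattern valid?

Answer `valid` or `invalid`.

Answer: invalid

Derivation:
i=0: (i + s[i]) mod n = (0 + 5) mod 6 = 5
i=1: (i + s[i]) mod n = (1 + 6) mod 6 = 1
i=2: (i + s[i]) mod n = (2 + 1) mod 6 = 3
i=3: (i + s[i]) mod n = (3 + 5) mod 6 = 2
i=4: (i + s[i]) mod n = (4 + 8) mod 6 = 0
i=5: (i + s[i]) mod n = (5 + 2) mod 6 = 1
Residues: [5, 1, 3, 2, 0, 1], distinct: False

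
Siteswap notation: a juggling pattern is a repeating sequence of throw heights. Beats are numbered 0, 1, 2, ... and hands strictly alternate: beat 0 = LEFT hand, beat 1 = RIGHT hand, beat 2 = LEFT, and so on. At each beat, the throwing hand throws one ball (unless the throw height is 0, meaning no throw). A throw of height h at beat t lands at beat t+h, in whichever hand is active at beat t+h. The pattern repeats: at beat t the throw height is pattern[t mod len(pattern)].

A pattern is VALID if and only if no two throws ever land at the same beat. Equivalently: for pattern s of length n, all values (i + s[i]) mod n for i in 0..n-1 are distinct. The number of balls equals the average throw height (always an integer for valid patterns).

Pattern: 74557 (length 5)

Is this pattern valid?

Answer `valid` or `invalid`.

Answer: invalid

Derivation:
i=0: (i + s[i]) mod n = (0 + 7) mod 5 = 2
i=1: (i + s[i]) mod n = (1 + 4) mod 5 = 0
i=2: (i + s[i]) mod n = (2 + 5) mod 5 = 2
i=3: (i + s[i]) mod n = (3 + 5) mod 5 = 3
i=4: (i + s[i]) mod n = (4 + 7) mod 5 = 1
Residues: [2, 0, 2, 3, 1], distinct: False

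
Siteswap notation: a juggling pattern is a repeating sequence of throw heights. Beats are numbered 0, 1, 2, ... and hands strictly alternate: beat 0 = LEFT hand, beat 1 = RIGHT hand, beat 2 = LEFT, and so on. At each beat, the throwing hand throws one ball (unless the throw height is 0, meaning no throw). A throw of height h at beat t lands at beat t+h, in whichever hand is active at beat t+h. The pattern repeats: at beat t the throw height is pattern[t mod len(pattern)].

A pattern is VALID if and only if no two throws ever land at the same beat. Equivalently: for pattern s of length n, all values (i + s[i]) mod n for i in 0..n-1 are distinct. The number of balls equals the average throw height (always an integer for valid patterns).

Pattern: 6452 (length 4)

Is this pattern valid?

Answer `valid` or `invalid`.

Answer: invalid

Derivation:
i=0: (i + s[i]) mod n = (0 + 6) mod 4 = 2
i=1: (i + s[i]) mod n = (1 + 4) mod 4 = 1
i=2: (i + s[i]) mod n = (2 + 5) mod 4 = 3
i=3: (i + s[i]) mod n = (3 + 2) mod 4 = 1
Residues: [2, 1, 3, 1], distinct: False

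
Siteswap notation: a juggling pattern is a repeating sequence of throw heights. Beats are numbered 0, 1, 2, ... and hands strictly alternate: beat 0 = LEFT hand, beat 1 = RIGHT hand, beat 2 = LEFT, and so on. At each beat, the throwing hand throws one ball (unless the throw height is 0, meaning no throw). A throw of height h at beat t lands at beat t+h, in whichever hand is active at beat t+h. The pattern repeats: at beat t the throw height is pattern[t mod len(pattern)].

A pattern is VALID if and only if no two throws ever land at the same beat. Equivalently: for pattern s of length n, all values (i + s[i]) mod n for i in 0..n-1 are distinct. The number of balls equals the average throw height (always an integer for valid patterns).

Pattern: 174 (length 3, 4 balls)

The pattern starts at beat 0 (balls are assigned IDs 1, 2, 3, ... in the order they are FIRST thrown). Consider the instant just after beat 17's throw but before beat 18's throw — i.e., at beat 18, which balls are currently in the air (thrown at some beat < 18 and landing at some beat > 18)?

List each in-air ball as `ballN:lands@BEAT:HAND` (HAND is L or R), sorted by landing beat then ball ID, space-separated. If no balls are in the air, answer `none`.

Answer: ball1:lands@20:L ball4:lands@21:R ball3:lands@23:R

Derivation:
Beat 0 (L): throw ball1 h=1 -> lands@1:R; in-air after throw: [b1@1:R]
Beat 1 (R): throw ball1 h=7 -> lands@8:L; in-air after throw: [b1@8:L]
Beat 2 (L): throw ball2 h=4 -> lands@6:L; in-air after throw: [b2@6:L b1@8:L]
Beat 3 (R): throw ball3 h=1 -> lands@4:L; in-air after throw: [b3@4:L b2@6:L b1@8:L]
Beat 4 (L): throw ball3 h=7 -> lands@11:R; in-air after throw: [b2@6:L b1@8:L b3@11:R]
Beat 5 (R): throw ball4 h=4 -> lands@9:R; in-air after throw: [b2@6:L b1@8:L b4@9:R b3@11:R]
Beat 6 (L): throw ball2 h=1 -> lands@7:R; in-air after throw: [b2@7:R b1@8:L b4@9:R b3@11:R]
Beat 7 (R): throw ball2 h=7 -> lands@14:L; in-air after throw: [b1@8:L b4@9:R b3@11:R b2@14:L]
Beat 8 (L): throw ball1 h=4 -> lands@12:L; in-air after throw: [b4@9:R b3@11:R b1@12:L b2@14:L]
Beat 9 (R): throw ball4 h=1 -> lands@10:L; in-air after throw: [b4@10:L b3@11:R b1@12:L b2@14:L]
Beat 10 (L): throw ball4 h=7 -> lands@17:R; in-air after throw: [b3@11:R b1@12:L b2@14:L b4@17:R]
Beat 11 (R): throw ball3 h=4 -> lands@15:R; in-air after throw: [b1@12:L b2@14:L b3@15:R b4@17:R]
Beat 12 (L): throw ball1 h=1 -> lands@13:R; in-air after throw: [b1@13:R b2@14:L b3@15:R b4@17:R]
Beat 13 (R): throw ball1 h=7 -> lands@20:L; in-air after throw: [b2@14:L b3@15:R b4@17:R b1@20:L]
Beat 14 (L): throw ball2 h=4 -> lands@18:L; in-air after throw: [b3@15:R b4@17:R b2@18:L b1@20:L]
Beat 15 (R): throw ball3 h=1 -> lands@16:L; in-air after throw: [b3@16:L b4@17:R b2@18:L b1@20:L]
Beat 16 (L): throw ball3 h=7 -> lands@23:R; in-air after throw: [b4@17:R b2@18:L b1@20:L b3@23:R]
Beat 17 (R): throw ball4 h=4 -> lands@21:R; in-air after throw: [b2@18:L b1@20:L b4@21:R b3@23:R]
Beat 18 (L): throw ball2 h=1 -> lands@19:R; in-air after throw: [b2@19:R b1@20:L b4@21:R b3@23:R]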